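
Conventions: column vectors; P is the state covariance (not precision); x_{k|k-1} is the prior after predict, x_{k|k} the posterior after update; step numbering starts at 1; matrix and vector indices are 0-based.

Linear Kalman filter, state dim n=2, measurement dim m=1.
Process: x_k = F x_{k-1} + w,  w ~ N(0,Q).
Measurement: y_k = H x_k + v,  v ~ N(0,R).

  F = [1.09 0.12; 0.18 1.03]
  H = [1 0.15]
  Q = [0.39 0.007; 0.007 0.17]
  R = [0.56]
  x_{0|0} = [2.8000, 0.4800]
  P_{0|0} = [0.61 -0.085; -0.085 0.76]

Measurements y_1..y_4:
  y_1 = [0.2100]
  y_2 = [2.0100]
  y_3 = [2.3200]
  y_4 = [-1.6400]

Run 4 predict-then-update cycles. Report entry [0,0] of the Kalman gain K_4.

K[0,0] = 0.5668

step 1: x^-=[3.1096, 0.9984]  P^-=[1.1034 0.1234; 0.1234 0.9645]  S=[1.7222]  K=[0.6515; 0.1556]  nu=[-3.0494]  x^+=[1.1230, 0.5238]  P^+=[0.3725 -0.0513; -0.0513 0.9228]
step 2: x^-=[1.2869, 0.7417]  P^-=[0.8325 0.1355; 0.1355 1.1421]  S=[1.4588]  K=[0.5846; 0.2103]  nu=[0.6118]  x^+=[1.6446, 0.8703]  P^+=[0.3339 -0.0439; -0.0439 1.0776]
step 3: x^-=[1.8970, 1.1925]  P^-=[0.7908 0.1555; 0.1555 1.3077]  S=[1.4269]  K=[0.5706; 0.2465]  nu=[0.2441]  x^+=[2.0363, 1.2526]  P^+=[0.3263 -0.0451; -0.0451 1.2211]
step 4: x^-=[2.3699, 1.6567]  P^-=[0.7834 0.1703; 0.1703 1.4593]  S=[1.4274]  K=[0.5668; 0.2727]  nu=[-4.2584]  x^+=[-0.0436, 0.4957]  P^+=[0.3249 -0.0503; -0.0503 1.3531]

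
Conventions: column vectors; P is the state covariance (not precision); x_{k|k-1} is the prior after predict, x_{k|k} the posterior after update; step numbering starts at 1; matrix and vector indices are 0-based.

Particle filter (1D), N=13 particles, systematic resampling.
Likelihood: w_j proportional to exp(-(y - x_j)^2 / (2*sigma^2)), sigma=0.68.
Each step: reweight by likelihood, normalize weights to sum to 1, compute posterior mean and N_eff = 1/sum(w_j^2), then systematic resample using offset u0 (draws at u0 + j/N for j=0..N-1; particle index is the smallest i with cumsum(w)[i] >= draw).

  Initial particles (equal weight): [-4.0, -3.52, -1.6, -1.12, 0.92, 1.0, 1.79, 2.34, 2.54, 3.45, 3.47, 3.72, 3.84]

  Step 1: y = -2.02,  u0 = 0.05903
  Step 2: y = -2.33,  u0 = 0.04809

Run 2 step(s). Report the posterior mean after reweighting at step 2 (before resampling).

step 1: w=[0.0107, 0.0653, 0.6143, 0.3096, 0.0001, 0.0000, 0.0000, 0.0000, 0.0000, 0.0000, 0.0000, 0.0000, 0.0000]  mean=-1.6021  Neff=2.0938  idx=[1, 2, 2, 2, 2, 2, 2, 2, 2, 3, 3, 3, 3]
step 2: w=[0.0391, 0.1016, 0.1016, 0.1016, 0.1016, 0.1016, 0.1016, 0.1016, 0.1016, 0.0371, 0.0371, 0.0371, 0.0371]  mean=-1.6038  Neff=11.1665  idx=[1, 1, 2, 3, 4, 4, 5, 6, 7, 7, 8, 10, 12]

post_mean = -1.6038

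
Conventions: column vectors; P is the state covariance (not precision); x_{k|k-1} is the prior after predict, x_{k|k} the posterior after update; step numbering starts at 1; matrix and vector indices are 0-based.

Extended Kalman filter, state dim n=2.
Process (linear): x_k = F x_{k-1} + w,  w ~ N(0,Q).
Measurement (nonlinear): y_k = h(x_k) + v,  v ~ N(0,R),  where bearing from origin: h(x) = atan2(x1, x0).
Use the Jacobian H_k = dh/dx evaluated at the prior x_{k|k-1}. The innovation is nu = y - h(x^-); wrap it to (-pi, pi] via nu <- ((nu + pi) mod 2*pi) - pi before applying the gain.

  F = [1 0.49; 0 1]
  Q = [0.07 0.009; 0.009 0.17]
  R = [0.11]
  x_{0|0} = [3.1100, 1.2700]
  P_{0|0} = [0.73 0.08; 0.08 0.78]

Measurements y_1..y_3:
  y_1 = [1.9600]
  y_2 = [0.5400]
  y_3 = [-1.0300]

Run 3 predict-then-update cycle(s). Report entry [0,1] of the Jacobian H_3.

H_jac[0,1] = 0.1145

step 1: x^-=[3.7323, 1.2700]  P^-=[1.0657 0.4712; 0.4712 0.9500]  H_jac=[-0.0817 0.2401]  S=[0.1534]  K=[0.1700; 1.2361]  nu=[1.6320]  x^+=[4.0097, 3.2873]  P^+=[1.0612 0.4390; 0.4390 0.7156]
step 2: x^-=[5.6205, 3.2873]  P^-=[1.7333 0.7986; 0.7986 0.8856]  H_jac=[-0.0775 0.1326]  S=[0.1196]  K=[-0.2385; 0.4640]  nu=[0.0108]  x^+=[5.6179, 3.2923]  P^+=[1.7265 0.8119; 0.8119 0.8599]
step 3: x^-=[7.2311, 3.2923]  P^-=[2.7985 1.2422; 1.2422 1.0299]  H_jac=[-0.0522 0.1145]  S=[0.1163]  K=[-0.0315; 0.4574]  nu=[-1.4573]  x^+=[7.2770, 2.6258]  P^+=[2.7984 1.2439; 1.2439 1.0055]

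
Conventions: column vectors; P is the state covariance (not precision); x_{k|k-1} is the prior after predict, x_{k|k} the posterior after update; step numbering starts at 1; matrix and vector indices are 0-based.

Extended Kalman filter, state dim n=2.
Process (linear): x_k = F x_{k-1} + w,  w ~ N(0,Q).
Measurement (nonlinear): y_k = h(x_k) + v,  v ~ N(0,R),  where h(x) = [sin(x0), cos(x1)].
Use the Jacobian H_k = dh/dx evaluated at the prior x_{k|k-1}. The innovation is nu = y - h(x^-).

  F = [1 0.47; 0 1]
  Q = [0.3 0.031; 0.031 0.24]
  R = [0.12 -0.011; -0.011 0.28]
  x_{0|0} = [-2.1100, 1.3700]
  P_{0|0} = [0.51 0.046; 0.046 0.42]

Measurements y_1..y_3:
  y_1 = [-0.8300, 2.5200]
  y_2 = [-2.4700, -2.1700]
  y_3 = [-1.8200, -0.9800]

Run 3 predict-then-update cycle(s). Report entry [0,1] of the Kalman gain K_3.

K[0,1] = 0.0621

step 1: x^-=[-1.4661, 1.3700]  P^-=[0.9460 0.2744; 0.2744 0.6600]  H_jac=[0.1045 0.0000; 0.0000 -0.9799]  S=[0.1303 -0.0391; -0.0391 0.9137]  K=[0.6790 -0.2652; 0.0078 -0.7075]  nu=[0.1645, 2.3206]  x^+=[-1.9698, -0.2704]  P^+=[0.8076 0.0834; 0.0834 0.2022]
step 2: x^-=[-2.0969, -0.2704]  P^-=[1.2307 0.2095; 0.2095 0.4422]  H_jac=[-0.5022 0.0000; 0.0000 0.2671]  S=[0.4304 -0.0391; -0.0391 0.3116]  K=[-1.4361 -0.0006; -0.2124 0.3525]  nu=[-1.6052, -3.1337]  x^+=[0.2104, -1.0341]  P^+=[0.3431 0.0585; 0.0585 0.3783]
step 3: x^-=[-0.2757, -1.0341]  P^-=[0.7817 0.2673; 0.2673 0.6183]  H_jac=[0.9622 0.0000; 0.0000 0.8594]  S=[0.8437 0.2100; 0.2100 0.7366]  K=[0.8760 0.0621; 0.1348 0.6829]  nu=[-1.5478, -1.4913]  x^+=[-1.7241, -2.2611]  P^+=[0.1085 0.0090; 0.0090 0.2208]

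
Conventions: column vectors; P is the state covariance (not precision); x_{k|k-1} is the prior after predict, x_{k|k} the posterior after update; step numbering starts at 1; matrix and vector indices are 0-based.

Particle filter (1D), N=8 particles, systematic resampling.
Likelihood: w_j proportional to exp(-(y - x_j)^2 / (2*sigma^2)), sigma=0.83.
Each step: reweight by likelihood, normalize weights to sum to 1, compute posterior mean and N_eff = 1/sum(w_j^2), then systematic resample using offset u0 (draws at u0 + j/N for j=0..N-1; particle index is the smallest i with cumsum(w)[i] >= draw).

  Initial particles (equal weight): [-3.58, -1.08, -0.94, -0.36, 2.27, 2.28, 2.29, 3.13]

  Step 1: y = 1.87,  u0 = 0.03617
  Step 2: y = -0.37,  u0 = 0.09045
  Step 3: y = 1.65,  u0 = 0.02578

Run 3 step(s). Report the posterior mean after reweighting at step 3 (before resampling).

post_mean = 2.2787

step 1: w=[0.0000, 0.0006, 0.0011, 0.0090, 0.2965, 0.2947, 0.2929, 0.1052]  mean=2.3401  Neff=3.6804  idx=[4, 4, 4, 5, 5, 6, 6, 7]
step 2: w=[0.1471, 0.1471, 0.1471, 0.1416, 0.1416, 0.1362, 0.1362, 0.0032]  mean=2.2810  Neff=7.0372  idx=[0, 1, 2, 3, 4, 4, 5, 6]
step 3: w=[0.1260, 0.1260, 0.1260, 0.1249, 0.1249, 0.1249, 0.1237, 0.1237]  mean=2.2787  Neff=7.9996  idx=[0, 1, 2, 3, 4, 5, 6, 7]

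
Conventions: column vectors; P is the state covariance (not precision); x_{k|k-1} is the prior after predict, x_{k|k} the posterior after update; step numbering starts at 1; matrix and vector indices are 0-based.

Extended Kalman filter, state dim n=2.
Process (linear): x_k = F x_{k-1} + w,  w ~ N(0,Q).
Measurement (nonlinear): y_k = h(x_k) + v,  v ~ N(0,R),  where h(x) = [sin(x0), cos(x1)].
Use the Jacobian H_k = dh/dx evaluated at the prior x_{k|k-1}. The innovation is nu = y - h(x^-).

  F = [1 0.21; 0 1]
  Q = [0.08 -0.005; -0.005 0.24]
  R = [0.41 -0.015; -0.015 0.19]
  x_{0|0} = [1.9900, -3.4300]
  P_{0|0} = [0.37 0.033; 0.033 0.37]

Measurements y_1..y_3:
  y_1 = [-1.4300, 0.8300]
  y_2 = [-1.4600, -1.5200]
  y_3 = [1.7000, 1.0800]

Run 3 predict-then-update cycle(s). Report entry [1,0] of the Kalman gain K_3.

K[1,0] = -0.0369

step 1: x^-=[1.2697, -3.4300]  P^-=[0.4802 0.1057; 0.1057 0.6100]  H_jac=[0.2966 0.0000; 0.0000 -0.2844]  S=[0.4522 -0.0239; -0.0239 0.2393]  K=[0.3099 -0.0946; 0.0311 -0.7218]  nu=[-2.3850, 1.7887]  x^+=[0.3613, -4.7953]  P^+=[0.4332 0.0796; 0.0796 0.4838]
step 2: x^-=[-0.6457, -4.7953]  P^-=[0.5680 0.1762; 0.1762 0.7238]  H_jac=[0.7987 0.0000; 0.0000 -0.9966]  S=[0.7723 -0.1552; -0.1552 0.9088]  K=[0.5680 -0.0962; 0.0235 -0.7897]  nu=[-0.8583, -1.6028]  x^+=[-0.9791, -3.5498]  P^+=[0.2934 0.0269; 0.0269 0.1509]
step 3: x^-=[-1.7245, -3.5498]  P^-=[0.3913 0.0536; 0.0536 0.3909]  H_jac=[-0.1531 0.0000; 0.0000 -0.3969]  S=[0.4192 -0.0117; -0.0117 0.2516]  K=[-0.1455 -0.0913; -0.0369 -0.6185]  nu=[2.6882, 1.9978]  x^+=[-2.2982, -4.8846]  P^+=[0.3807 0.0382; 0.0382 0.2946]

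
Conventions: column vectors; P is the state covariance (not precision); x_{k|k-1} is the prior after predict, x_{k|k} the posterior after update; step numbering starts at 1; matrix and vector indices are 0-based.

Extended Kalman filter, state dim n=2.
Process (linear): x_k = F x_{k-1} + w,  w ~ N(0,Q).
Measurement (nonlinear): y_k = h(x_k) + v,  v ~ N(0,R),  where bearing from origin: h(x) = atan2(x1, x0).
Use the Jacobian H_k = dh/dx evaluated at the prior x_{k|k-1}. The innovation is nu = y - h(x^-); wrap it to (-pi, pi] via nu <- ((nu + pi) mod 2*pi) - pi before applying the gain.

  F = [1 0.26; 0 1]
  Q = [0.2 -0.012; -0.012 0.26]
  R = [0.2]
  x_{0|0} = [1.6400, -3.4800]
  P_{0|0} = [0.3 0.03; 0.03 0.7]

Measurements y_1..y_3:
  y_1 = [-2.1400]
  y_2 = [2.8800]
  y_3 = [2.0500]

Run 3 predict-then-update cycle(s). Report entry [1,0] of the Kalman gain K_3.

K[1,0] = -0.3184

step 1: x^-=[0.7352, -3.4800]  P^-=[0.5629 0.2000; 0.2000 0.9600]  H_jac=[0.2751 0.0581]  S=[0.2522]  K=[0.6600; 0.4393]  nu=[-0.7774]  x^+=[0.2221, -3.8215]  P^+=[0.4531 0.1269; 0.1269 0.9113]
step 2: x^-=[-0.7715, -3.8215]  P^-=[0.7806 0.3518; 0.3518 1.1713]  H_jac=[0.2514 -0.0508]  S=[0.2434]  K=[0.7331; 0.1192]  nu=[-1.6332]  x^+=[-1.9687, -4.0161]  P^+=[0.6498 0.3306; 0.3306 1.1679]
step 3: x^-=[-3.0129, -4.0161]  P^-=[1.1007 0.6222; 0.6222 1.4279]  H_jac=[0.1593 -0.1195]  S=[0.2246]  K=[0.4496; -0.3184]  nu=[-2.0188]  x^+=[-3.9205, -3.3733]  P^+=[1.0553 0.6544; 0.6544 1.4051]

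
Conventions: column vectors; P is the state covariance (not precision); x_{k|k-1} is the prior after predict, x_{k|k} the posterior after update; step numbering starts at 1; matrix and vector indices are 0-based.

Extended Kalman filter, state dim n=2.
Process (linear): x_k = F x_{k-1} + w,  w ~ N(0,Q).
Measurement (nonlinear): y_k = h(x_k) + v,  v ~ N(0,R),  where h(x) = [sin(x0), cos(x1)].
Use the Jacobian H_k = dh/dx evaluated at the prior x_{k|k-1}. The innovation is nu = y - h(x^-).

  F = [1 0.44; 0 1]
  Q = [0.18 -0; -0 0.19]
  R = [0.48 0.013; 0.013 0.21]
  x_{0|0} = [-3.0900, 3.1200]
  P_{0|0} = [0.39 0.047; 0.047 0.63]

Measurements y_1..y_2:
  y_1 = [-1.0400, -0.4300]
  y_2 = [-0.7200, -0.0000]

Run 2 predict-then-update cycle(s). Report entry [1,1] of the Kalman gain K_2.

step 1: x^-=[-1.7172, 3.1200]  P^-=[0.7333 0.3242; 0.3242 0.8200]  H_jac=[-0.1459 0.0000; 0.0000 -0.0216]  S=[0.4956 0.0140; 0.0140 0.2104]  K=[-0.2153 -0.0189; -0.0932 -0.0779]  nu=[-0.0507, 0.5698]  x^+=[-1.7171, 3.0803]  P^+=[0.7102 0.3137; 0.3137 0.8142]
step 2: x^-=[-0.3617, 3.0803]  P^-=[1.3238 0.6719; 0.6719 1.0042]  H_jac=[0.9353 0.0000; 0.0000 -0.0612]  S=[1.6380 -0.0255; -0.0255 0.2138]  K=[0.7543 -0.1026; 0.3799 -0.2424]  nu=[-0.3661, 0.9981]  x^+=[-0.7402, 2.6993]  P^+=[0.3857 0.1916; 0.1916 0.7506]

K[1,1] = -0.2424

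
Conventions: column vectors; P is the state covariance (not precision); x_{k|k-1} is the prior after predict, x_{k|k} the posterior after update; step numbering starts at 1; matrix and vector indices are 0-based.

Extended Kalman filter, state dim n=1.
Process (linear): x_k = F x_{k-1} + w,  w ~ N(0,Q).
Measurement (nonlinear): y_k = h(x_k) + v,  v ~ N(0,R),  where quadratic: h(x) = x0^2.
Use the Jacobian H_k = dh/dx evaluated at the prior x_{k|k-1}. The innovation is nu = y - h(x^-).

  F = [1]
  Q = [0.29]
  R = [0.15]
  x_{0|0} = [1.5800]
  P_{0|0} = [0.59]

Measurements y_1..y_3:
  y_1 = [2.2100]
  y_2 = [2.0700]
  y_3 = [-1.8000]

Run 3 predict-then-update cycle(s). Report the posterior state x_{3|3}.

x_post = [0.1720]

step 1: x^-=[1.5800]  P^-=[0.8800]  H_jac=[3.1600]  S=[8.9373]  K=[0.3111]  nu=[-0.2864]  x^+=[1.4909]  P^+=[0.0148]
step 2: x^-=[1.4909]  P^-=[0.3048]  H_jac=[2.9818]  S=[2.8597]  K=[0.3178]  nu=[-0.1527]  x^+=[1.4423]  P^+=[0.0160]
step 3: x^-=[1.4423]  P^-=[0.3060]  H_jac=[2.8847]  S=[2.6963]  K=[0.3274]  nu=[-3.8804]  x^+=[0.1720]  P^+=[0.0170]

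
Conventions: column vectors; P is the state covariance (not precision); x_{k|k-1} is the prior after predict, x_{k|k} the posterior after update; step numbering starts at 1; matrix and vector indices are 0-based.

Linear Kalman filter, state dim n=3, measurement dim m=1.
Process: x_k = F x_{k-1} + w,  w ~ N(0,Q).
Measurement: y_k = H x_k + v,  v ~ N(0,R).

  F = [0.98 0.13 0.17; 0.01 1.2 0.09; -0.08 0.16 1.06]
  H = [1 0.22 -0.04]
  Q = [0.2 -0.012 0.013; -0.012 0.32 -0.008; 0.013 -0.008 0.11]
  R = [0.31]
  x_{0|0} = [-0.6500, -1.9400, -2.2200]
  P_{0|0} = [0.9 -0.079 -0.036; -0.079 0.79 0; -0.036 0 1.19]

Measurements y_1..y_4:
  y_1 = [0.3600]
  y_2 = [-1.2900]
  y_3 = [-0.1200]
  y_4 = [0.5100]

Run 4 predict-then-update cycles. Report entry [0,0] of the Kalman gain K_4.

step 1: x^-=[-1.2666, -2.5343, -2.6116]  P^-=[1.0800 0.0420 0.1248; 0.0420 1.4654 0.2638; 0.1248 0.2638 1.4812]  S=[1.4671]  K=[0.7390; 0.2412; 0.0843]  nu=[2.0797]  x^+=[0.2703, -2.0327, -2.4364]  P^+=[0.2787 -0.2195 0.0335; -0.2195 1.3800 0.2340; 0.0335 0.2340 1.4708]
step 2: x^-=[-0.4135, -2.6558, -2.9294]  P^-=[0.4991 0.0236 0.3257; 0.0236 2.3645 0.7189; 0.3257 0.7189 1.8790]  S=[0.8982]  K=[0.5469; 0.5734; 0.4550]  nu=[-0.4094]  x^+=[-0.6374, -2.8906, -3.1157]  P^+=[0.2304 -0.2581 0.1022; -0.2581 2.0692 0.4846; 0.1022 0.4846 1.6930]
step 3: x^-=[-1.5301, -3.7555, -3.7141]  P^-=[0.4949 0.1488 0.4900; 0.1488 3.4120 1.1987; 0.4900 1.1987 2.2204]  S=[0.9788]  K=[0.5190; 0.8700; 0.6793]  nu=[2.0877]  x^+=[-0.4465, -1.9391, -2.2959]  P^+=[0.2312 -0.2932 0.1449; -0.2932 2.6712 0.6202; 0.1449 0.6202 1.7688]
step 4: x^-=[-1.0799, -2.5381, -2.7082]  P^-=[0.5193 0.2357 0.5771; 0.2357 4.3081 1.4995; 0.5771 1.4995 2.3606]  S=[1.0727]  K=[0.5109; 1.0473; 0.7575]  nu=[2.0400]  x^+=[-0.0377, -0.4015, -1.1630]  P^+=[0.2393 -0.3383 0.1620; -0.3383 3.1314 0.6484; 0.1620 0.6484 1.7450]

K[0,0] = 0.5109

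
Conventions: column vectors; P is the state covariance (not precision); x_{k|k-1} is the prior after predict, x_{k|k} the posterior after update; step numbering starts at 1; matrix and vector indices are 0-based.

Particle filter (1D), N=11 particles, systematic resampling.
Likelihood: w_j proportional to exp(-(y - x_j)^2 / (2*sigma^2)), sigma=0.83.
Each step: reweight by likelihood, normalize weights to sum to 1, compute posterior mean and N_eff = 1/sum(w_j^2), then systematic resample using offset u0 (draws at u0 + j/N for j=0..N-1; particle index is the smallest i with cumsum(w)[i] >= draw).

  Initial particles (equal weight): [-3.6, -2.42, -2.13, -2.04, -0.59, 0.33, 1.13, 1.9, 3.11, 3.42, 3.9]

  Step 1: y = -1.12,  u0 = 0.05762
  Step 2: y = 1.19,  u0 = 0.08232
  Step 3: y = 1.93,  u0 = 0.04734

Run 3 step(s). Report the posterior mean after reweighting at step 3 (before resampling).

post_mean = 0.2976

step 1: w=[0.0048, 0.1231, 0.2002, 0.2271, 0.3423, 0.0913, 0.0106, 0.0006, 0.0000, 0.0000, 0.0000]  mean=-1.3637  Neff=4.3020  idx=[1, 2, 2, 3, 3, 3, 4, 4, 4, 4, 5]
step 2: w=[0.0001, 0.0003, 0.0003, 0.0005, 0.0005, 0.0005, 0.1015, 0.1015, 0.1015, 0.1015, 0.5917]  mean=-0.0491  Neff=2.5558  idx=[6, 7, 8, 9, 10, 10, 10, 10, 10, 10, 10]
step 3: w=[0.0088, 0.0088, 0.0088, 0.0088, 0.1378, 0.1378, 0.1378, 0.1378, 0.1378, 0.1378, 0.1378]  mean=0.2976  Neff=7.5027  idx=[4, 4, 5, 6, 6, 7, 8, 8, 9, 10, 10]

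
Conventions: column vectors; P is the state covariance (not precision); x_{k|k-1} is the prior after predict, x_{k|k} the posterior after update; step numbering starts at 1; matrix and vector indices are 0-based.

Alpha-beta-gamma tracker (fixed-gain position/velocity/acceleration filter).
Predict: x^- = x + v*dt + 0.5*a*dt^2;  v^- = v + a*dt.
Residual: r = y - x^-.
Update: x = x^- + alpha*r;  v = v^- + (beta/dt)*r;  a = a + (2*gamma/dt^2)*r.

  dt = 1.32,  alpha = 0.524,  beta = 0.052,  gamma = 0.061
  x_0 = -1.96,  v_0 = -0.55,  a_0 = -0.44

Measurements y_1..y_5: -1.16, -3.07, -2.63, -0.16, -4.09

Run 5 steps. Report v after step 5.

step 1: x_pred=-3.0693  r=1.9093  x^+=-2.0688  v^+=-1.0556  a^+=-0.3063
step 2: x_pred=-3.7291  r=0.6591  x^+=-3.3837  v^+=-1.4340  a^+=-0.2602
step 3: x_pred=-5.5032  r=2.8732  x^+=-3.9976  v^+=-1.6642  a^+=-0.0590
step 4: x_pred=-6.2458  r=6.0858  x^+=-3.0568  v^+=-1.5023  a^+=0.3671
step 5: x_pred=-4.7200  r=0.6300  x^+=-4.3899  v^+=-0.9929  a^+=0.4112

v_post = -0.9929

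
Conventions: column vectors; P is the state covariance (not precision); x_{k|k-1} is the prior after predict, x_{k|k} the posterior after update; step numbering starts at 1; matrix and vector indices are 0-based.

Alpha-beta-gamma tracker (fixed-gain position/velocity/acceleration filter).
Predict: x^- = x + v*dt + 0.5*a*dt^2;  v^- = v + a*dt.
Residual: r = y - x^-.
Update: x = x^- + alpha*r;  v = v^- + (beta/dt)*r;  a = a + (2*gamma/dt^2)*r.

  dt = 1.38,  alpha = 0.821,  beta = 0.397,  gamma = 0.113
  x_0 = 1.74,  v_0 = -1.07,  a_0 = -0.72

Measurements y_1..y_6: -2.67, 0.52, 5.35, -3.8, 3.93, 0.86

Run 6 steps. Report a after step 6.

a_post = 0.2651

step 1: x_pred=-0.4222  r=-2.2478  x^+=-2.2676  v^+=-2.7103  a^+=-0.9868
step 2: x_pred=-6.9474  r=7.4674  x^+=-0.8167  v^+=-1.9238  a^+=-0.1006
step 3: x_pred=-3.5672  r=8.9172  x^+=3.7538  v^+=0.5028  a^+=0.9576
step 4: x_pred=5.3595  r=-9.1595  x^+=-2.1604  v^+=-0.8107  a^+=-0.1293
step 5: x_pred=-3.4024  r=7.3324  x^+=2.6175  v^+=1.1202  a^+=0.7408
step 6: x_pred=4.8688  r=-4.0088  x^+=1.5776  v^+=0.9893  a^+=0.2651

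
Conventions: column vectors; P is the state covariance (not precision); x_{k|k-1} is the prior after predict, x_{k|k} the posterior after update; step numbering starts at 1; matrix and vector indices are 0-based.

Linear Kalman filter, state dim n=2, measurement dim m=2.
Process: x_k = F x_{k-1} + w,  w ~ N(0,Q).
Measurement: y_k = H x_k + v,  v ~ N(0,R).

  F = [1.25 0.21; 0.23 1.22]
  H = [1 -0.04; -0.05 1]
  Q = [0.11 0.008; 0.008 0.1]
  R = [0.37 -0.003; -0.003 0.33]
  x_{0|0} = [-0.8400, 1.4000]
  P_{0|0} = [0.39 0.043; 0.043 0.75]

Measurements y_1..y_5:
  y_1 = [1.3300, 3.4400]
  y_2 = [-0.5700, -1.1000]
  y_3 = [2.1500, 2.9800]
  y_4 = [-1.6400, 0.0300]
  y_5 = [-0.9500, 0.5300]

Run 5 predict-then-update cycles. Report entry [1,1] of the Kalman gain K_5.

step 1: x^-=[-0.7560, 1.5148]  P^-=[0.7750 0.3799; 0.3799 1.2611]  S=[1.1166 0.2885; 0.2885 1.5550]  K=[0.6552 0.0979; 0.0932 0.7815]  nu=[2.1466, 1.8874]  x^+=[0.8351, 3.1897]  P^+=[0.2438 0.0425; 0.0425 0.2597]
step 2: x^-=[1.7137, 4.0835]  P^-=[0.5247 0.2115; 0.2115 0.5233]  S=[0.8787 0.1618; 0.1618 0.8335]  K=[0.5669 0.1123; 0.1075 0.5943]  nu=[-2.1203, -5.0979]  x^+=[-0.0607, 0.8258]  P^+=[0.2113 0.0459; 0.0459 0.1981]
step 3: x^-=[0.0975, 0.9935]  P^-=[0.4729 0.1917; 0.1917 0.4318]  S=[0.8283 0.1482; 0.1482 0.7438]  K=[0.5406 0.1183; 0.1131 0.5451]  nu=[2.0922, 1.9913]  x^+=[1.4640, 2.3156]  P^+=[0.2016 0.0475; 0.0475 0.1819]
step 4: x^-=[2.3163, 3.1618]  P^-=[0.4579 0.1873; 0.1873 0.4081]  S=[0.8135 0.1454; 0.1454 0.7205]  K=[0.5320 0.1208; 0.1154 0.5301]  nu=[-3.8298, -3.0160]  x^+=[-0.0854, 1.1212]  P^+=[0.1984 0.0482; 0.0482 0.1770]
step 5: x^-=[0.1287, 1.3482]  P^-=[0.4531 0.1862; 0.1862 0.4010]  S=[0.8089 0.1449; 0.1449 0.7135]  K=[0.5292 0.1218; 0.1163 0.5253]  nu=[-1.0247, -0.8118]  x^+=[-0.5124, 0.8026]  P^+=[0.1974 0.0485; 0.0485 0.1754]

K[1,1] = 0.5253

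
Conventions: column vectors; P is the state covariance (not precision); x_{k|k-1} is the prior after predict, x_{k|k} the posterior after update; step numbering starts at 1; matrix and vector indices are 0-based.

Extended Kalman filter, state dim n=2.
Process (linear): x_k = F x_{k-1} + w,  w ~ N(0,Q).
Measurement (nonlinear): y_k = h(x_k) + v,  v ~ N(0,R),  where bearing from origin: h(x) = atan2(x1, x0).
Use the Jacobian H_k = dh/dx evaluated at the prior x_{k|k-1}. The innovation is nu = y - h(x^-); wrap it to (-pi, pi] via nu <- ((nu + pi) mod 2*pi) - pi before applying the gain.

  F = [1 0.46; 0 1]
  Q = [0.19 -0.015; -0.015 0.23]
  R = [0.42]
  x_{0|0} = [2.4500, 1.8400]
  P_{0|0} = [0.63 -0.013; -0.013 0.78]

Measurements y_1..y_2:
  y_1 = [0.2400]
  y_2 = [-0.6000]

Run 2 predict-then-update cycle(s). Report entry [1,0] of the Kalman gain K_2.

step 1: x^-=[3.2964, 1.8400]  P^-=[0.9731 0.3308; 0.3308 1.0100]  H_jac=[-0.1291 0.2313]  S=[0.4705]  K=[-0.1044; 0.4057]  nu=[-0.2691]  x^+=[3.3245, 1.7308]  P^+=[0.9680 0.3507; 0.3507 0.9325]
step 2: x^-=[4.1207, 1.7308]  P^-=[1.6780 0.7647; 0.7647 1.1625]  H_jac=[-0.0866 0.2063]  S=[0.4547]  K=[0.0272; 0.3817]  nu=[-0.9977]  x^+=[4.0936, 1.3500]  P^+=[1.6776 0.7600; 0.7600 1.0963]

K[1,0] = 0.3817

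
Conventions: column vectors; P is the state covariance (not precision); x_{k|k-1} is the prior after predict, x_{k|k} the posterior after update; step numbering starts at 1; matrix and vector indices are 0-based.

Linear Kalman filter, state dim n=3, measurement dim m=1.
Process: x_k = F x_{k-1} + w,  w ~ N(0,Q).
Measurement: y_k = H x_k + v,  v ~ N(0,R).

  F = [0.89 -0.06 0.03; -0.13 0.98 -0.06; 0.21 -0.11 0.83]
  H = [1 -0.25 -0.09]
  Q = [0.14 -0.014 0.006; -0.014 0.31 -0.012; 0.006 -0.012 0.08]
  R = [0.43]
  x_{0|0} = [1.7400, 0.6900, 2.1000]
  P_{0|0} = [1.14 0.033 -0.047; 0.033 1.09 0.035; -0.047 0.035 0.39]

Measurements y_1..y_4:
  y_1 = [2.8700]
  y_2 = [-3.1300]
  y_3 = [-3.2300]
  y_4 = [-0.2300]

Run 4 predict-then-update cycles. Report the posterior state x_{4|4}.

x_post = [-0.5364, 1.8567, 0.3300]

step 1: x^-=[1.5702, 0.3240, 2.0325]  P^-=[1.0411 -0.1778 0.1955; -0.1778 1.3642 -0.1384; 0.1955 -0.1384 0.3878]  S=[1.6070]  K=[0.6646; -0.3151; 0.1214]  nu=[1.5637]  x^+=[2.6094, -0.1688, 2.2224]  P^+=[0.3314 0.1587 0.0658; 0.1587 1.2047 -0.0769; 0.0658 -0.0769 0.3641]
step 2: x^-=[2.3992, -0.6380, 2.4111]  P^-=[0.3940 0.0096 0.1205; 0.0096 1.4435 -0.2051; 0.1205 -0.2051 0.3897]  S=[0.8817]  K=[0.4319; -0.3775; 0.1550]  nu=[-5.4717]  x^+=[0.0362, 1.4278, 1.5628]  P^+=[0.2296 0.1533 0.0615; 0.1533 1.3178 -0.1535; 0.0615 -0.1535 0.3685]
step 3: x^-=[-0.0065, 1.3008, 1.1477]  P^-=[0.3144 0.0076 0.1038; 0.0076 1.5608 -0.2782; 0.1038 -0.2782 0.4023]  S=[0.8102]  K=[0.3741; -0.4413; 0.1692]  nu=[-2.7950]  x^+=[-1.0523, 2.5343, 0.6746]  P^+=[0.2010 0.1414 0.0525; 0.1414 1.4030 -0.2177; 0.0525 -0.2177 0.3791]
step 4: x^-=[-1.0683, 2.5799, 0.0602]  P^-=[0.2931 -0.0062 0.0973; -0.0062 1.6526 -0.3413; 0.0973 -0.3413 0.4185]  S=[0.8000]  K=[0.3573; -0.4858; 0.1812]  nu=[1.4887]  x^+=[-0.5364, 1.8567, 0.3300]  P^+=[0.1909 0.1327 0.0455; 0.1327 1.4638 -0.2709; 0.0455 -0.2709 0.3922]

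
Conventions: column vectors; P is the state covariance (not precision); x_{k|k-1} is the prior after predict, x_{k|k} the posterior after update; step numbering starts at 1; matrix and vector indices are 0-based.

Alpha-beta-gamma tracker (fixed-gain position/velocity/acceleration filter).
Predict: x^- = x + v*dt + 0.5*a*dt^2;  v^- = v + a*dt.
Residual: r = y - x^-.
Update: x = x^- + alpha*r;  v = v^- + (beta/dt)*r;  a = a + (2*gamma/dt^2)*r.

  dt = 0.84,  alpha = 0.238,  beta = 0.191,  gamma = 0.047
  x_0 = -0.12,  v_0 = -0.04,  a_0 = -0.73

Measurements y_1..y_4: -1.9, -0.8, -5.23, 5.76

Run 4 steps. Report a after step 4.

a_post = 0.5541

step 1: x_pred=-0.4111  r=-1.4889  x^+=-0.7655  v^+=-0.9917  a^+=-0.9283
step 2: x_pred=-1.9261  r=1.1261  x^+=-1.6581  v^+=-1.5155  a^+=-0.7783
step 3: x_pred=-3.2057  r=-2.0243  x^+=-3.6875  v^+=-2.6296  a^+=-1.0480
step 4: x_pred=-6.2661  r=12.0261  x^+=-3.4039  v^+=-0.7754  a^+=0.5541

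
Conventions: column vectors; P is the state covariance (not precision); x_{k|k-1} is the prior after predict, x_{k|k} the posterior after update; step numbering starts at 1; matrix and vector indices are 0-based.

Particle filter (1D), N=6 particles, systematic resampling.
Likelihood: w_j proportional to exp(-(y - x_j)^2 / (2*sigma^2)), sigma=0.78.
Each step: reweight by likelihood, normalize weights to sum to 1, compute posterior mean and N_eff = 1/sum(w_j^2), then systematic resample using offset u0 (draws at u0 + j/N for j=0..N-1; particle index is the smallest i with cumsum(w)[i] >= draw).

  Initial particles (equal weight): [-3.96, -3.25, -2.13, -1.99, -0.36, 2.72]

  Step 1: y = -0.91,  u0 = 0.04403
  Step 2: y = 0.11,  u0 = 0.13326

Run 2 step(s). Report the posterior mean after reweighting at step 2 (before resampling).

step 1: w=[0.0003, 0.0076, 0.2003, 0.2610, 0.5308, 0.0000]  mean=-1.1629  Neff=2.5637  idx=[2, 3, 3, 4, 4, 4]
step 2: w=[0.0063, 0.0104, 0.0104, 0.3243, 0.3243, 0.3243]  mean=-0.4050  Neff=3.1665  idx=[3, 3, 4, 4, 5, 5]

post_mean = -0.4050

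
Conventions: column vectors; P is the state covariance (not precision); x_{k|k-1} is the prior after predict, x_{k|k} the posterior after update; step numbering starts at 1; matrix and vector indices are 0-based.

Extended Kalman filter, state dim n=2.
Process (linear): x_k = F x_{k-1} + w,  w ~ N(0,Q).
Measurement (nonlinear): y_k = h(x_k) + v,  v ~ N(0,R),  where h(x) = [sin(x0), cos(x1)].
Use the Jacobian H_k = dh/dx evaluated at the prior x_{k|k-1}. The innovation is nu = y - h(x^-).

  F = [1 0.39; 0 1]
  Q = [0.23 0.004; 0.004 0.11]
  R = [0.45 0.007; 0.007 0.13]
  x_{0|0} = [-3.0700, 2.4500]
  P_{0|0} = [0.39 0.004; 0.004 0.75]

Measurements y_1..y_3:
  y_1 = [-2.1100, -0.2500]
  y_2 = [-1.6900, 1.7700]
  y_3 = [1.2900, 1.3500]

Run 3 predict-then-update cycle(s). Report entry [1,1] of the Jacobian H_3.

H_jac[1,1] = -0.3213

step 1: x^-=[-2.1145, 2.4500]  P^-=[0.7372 0.3005; 0.3005 0.8600]  H_jac=[-0.5173 0.0000; 0.0000 -0.6378]  S=[0.6473 0.1061; 0.1061 0.4798]  K=[-0.5434 -0.2792; -0.0547 -1.1310]  nu=[-1.2542, 0.5202]  x^+=[-1.5783, 1.9302]  P^+=[0.4765 0.0629; 0.0629 0.2311]
step 2: x^-=[-0.8255, 1.9302]  P^-=[0.7907 0.1570; 0.1570 0.3411]  H_jac=[0.6782 0.0000; 0.0000 -0.9361]  S=[0.8137 -0.0927; -0.0927 0.4289]  K=[0.6356 -0.2053; 0.0472 -0.7343]  nu=[-0.9551, 2.1217]  x^+=[-1.8682, 0.3271]  P^+=[0.4196 0.0238; 0.0238 0.1016]
step 3: x^-=[-1.7407, 0.3271]  P^-=[0.6836 0.0674; 0.0674 0.2116]  H_jac=[-0.1691 0.0000; 0.0000 -0.3213]  S=[0.4695 0.0107; 0.0107 0.1518]  K=[-0.2433 -0.1255; -0.0141 -0.4468]  nu=[2.2756, 0.4030]  x^+=[-2.3449, 0.1149]  P^+=[0.6528 0.0561; 0.0561 0.1811]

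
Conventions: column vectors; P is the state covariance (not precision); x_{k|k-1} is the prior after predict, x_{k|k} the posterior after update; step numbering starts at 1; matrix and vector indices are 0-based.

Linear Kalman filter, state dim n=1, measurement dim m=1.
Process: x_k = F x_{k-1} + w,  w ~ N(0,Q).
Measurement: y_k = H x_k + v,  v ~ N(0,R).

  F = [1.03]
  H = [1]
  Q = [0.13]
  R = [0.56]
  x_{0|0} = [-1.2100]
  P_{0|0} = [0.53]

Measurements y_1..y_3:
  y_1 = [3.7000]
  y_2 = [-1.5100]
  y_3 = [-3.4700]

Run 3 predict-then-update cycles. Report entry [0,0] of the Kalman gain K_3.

K[0,0] = 0.4151

step 1: x^-=[-1.2463]  P^-=[0.6923]  S=[1.2523]  K=[0.5528]  nu=[4.9463]  x^+=[1.4881]  P^+=[0.3096]
step 2: x^-=[1.5327]  P^-=[0.4584]  S=[1.0184]  K=[0.4501]  nu=[-3.0427]  x^+=[0.1631]  P^+=[0.2521]
step 3: x^-=[0.1680]  P^-=[0.3974]  S=[0.9574]  K=[0.4151]  nu=[-3.6380]  x^+=[-1.3421]  P^+=[0.2325]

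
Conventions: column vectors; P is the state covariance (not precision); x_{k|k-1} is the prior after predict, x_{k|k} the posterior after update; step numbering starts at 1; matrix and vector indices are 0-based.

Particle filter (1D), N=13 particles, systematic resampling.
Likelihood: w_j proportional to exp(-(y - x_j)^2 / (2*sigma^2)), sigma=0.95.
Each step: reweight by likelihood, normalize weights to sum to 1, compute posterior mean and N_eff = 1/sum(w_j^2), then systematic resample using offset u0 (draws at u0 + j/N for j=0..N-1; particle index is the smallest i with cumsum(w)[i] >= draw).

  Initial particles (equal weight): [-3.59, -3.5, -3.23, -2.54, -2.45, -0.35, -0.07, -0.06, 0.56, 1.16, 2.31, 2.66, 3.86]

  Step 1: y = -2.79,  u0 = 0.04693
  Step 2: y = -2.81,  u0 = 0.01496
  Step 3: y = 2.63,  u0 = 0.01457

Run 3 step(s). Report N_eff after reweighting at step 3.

N_eff = 5.7198

step 1: w=[0.1619, 0.1746, 0.2074, 0.2230, 0.2165, 0.0085, 0.0038, 0.0037, 0.0005, 0.0000, 0.0000, 0.0000, 0.0000]  mean=-2.9623  Neff=5.0911  idx=[0, 0, 1, 1, 2, 2, 2, 3, 3, 3, 4, 4, 4]
step 2: w=[0.0629, 0.0629, 0.0676, 0.0676, 0.0798, 0.0798, 0.0798, 0.0846, 0.0846, 0.0846, 0.0819, 0.0819, 0.0819]  mean=-2.9450  Neff=12.8588  idx=[0, 1, 2, 3, 4, 5, 6, 7, 8, 9, 10, 11, 12]
step 3: w=[0.0002, 0.0002, 0.0003, 0.0003, 0.0018, 0.0018, 0.0018, 0.1242, 0.1242, 0.1242, 0.2070, 0.2070, 0.2070]  mean=-2.4888  Neff=5.7198  idx=[7, 7, 8, 8, 9, 10, 10, 10, 11, 11, 11, 12, 12]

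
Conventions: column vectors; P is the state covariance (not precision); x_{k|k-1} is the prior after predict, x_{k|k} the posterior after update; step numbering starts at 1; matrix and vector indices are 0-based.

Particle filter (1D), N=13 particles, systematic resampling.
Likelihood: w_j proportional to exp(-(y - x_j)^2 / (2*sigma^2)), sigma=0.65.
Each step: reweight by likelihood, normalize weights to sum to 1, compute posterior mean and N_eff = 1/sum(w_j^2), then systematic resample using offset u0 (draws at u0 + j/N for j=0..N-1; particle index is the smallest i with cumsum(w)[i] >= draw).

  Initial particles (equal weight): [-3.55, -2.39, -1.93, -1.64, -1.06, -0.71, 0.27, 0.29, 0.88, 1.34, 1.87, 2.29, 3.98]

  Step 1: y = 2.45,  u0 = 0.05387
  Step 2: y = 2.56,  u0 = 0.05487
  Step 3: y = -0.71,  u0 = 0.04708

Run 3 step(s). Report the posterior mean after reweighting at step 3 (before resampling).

post_mean = 1.9217

step 1: w=[0.0000, 0.0000, 0.0000, 0.0000, 0.0000, 0.0000, 0.0018, 0.0020, 0.0271, 0.1164, 0.3360, 0.4854, 0.0313]  mean=2.0454  Neff=2.7491  idx=[9, 9, 10, 10, 10, 10, 11, 11, 11, 11, 11, 11, 12]
step 2: w=[0.0209, 0.0209, 0.0693, 0.0693, 0.0693, 0.0693, 0.1116, 0.1116, 0.1116, 0.1116, 0.1116, 0.1116, 0.0112]  mean=2.1528  Neff=10.5279  idx=[2, 3, 4, 5, 6, 7, 7, 8, 9, 9, 10, 11, 11]
step 3: w=[0.2192, 0.2192, 0.2192, 0.2192, 0.0137, 0.0137, 0.0137, 0.0137, 0.0137, 0.0137, 0.0137, 0.0137, 0.0137]  mean=1.9217  Neff=5.1577  idx=[0, 0, 0, 1, 1, 1, 2, 2, 3, 3, 3, 5, 10]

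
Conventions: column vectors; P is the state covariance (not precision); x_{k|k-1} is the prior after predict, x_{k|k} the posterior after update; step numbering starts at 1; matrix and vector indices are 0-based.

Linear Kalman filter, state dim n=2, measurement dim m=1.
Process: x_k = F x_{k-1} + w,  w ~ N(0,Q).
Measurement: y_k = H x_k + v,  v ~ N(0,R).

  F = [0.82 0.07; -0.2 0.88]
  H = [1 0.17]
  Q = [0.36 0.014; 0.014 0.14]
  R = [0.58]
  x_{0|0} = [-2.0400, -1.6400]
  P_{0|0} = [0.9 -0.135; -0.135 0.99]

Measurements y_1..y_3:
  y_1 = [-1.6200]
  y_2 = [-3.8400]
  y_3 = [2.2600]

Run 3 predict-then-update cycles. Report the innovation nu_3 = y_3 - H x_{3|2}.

step 1: x^-=[-1.7876, -1.0352]  P^-=[0.9545 -0.1681; -0.1681 0.9902]  S=[1.5060]  K=[0.6148; 0.0001]  nu=[0.3436]  x^+=[-1.5763, -1.0352]  P^+=[0.3852 -0.1683; -0.1683 0.9902]
step 2: x^-=[-1.3651, -0.5957]  P^-=[0.6046 -0.1072; -0.1072 0.9814]  S=[1.1765]  K=[0.4984; 0.0507]  nu=[-2.3737]  x^+=[-2.5481, -0.7159]  P^+=[0.3123 -0.1369; -0.1369 0.9784]
step 3: x^-=[-2.1395, -0.1204]  P^-=[0.5591 -0.0739; -0.0739 0.9584]  S=[1.1417]  K=[0.4787; 0.0780]  nu=[4.4200]  x^+=[-0.0236, 0.2244]  P^+=[0.2975 -0.1165; -0.1165 0.9514]

innov = [4.4200]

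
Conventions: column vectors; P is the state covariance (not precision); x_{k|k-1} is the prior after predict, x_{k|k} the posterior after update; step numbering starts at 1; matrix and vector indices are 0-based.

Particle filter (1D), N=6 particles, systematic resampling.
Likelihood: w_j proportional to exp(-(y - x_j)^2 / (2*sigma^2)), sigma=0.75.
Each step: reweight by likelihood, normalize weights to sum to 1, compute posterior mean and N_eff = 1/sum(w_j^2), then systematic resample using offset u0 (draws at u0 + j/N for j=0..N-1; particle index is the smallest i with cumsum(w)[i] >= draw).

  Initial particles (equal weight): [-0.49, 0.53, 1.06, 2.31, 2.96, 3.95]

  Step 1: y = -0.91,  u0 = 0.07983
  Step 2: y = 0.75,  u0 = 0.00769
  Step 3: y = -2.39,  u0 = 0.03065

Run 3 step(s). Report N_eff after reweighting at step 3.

N_eff = 4.0504

step 1: w=[0.8180, 0.1515, 0.0304, 0.0001, 0.0000, 0.0000]  mean=-0.2881  Neff=1.4429  idx=[0, 0, 0, 0, 0, 1]
step 2: w=[0.1142, 0.1142, 0.1142, 0.1142, 0.1142, 0.4291]  mean=-0.0524  Neff=4.0115  idx=[0, 1, 2, 4, 5, 5]
step 3: w=[0.2484, 0.2484, 0.2484, 0.2484, 0.0031, 0.0031]  mean=-0.4836  Neff=4.0504  idx=[0, 0, 1, 2, 2, 3]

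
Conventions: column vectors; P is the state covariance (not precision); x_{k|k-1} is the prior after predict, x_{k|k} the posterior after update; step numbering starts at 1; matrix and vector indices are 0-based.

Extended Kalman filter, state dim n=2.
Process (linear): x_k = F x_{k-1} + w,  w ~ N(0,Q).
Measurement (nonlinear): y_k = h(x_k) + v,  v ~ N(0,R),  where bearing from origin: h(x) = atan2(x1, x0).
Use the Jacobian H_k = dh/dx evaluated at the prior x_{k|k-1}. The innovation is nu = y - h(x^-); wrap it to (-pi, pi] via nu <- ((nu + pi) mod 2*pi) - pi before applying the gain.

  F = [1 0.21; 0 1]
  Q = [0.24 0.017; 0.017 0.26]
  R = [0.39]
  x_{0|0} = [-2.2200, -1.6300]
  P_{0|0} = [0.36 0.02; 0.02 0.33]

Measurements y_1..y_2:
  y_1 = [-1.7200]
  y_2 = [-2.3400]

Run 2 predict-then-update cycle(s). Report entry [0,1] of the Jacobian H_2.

step 1: x^-=[-2.5623, -1.6300]  P^-=[0.6230 0.1063; 0.1063 0.5900]  H_jac=[0.1767 -0.2778]  S=[0.4446]  K=[0.1812; -0.3265]  nu=[0.8550]  x^+=[-2.4073, -1.9091]  P^+=[0.6084 0.1326; 0.1326 0.5426]
step 2: x^-=[-2.8083, -1.9091]  P^-=[0.9280 0.2636; 0.2636 0.8026]  H_jac=[0.1656 -0.2435]  S=[0.4418]  K=[0.2025; -0.3437]  nu=[0.2045]  x^+=[-2.7668, -1.9794]  P^+=[0.9099 0.2943; 0.2943 0.7504]

H_jac[0,1] = -0.2435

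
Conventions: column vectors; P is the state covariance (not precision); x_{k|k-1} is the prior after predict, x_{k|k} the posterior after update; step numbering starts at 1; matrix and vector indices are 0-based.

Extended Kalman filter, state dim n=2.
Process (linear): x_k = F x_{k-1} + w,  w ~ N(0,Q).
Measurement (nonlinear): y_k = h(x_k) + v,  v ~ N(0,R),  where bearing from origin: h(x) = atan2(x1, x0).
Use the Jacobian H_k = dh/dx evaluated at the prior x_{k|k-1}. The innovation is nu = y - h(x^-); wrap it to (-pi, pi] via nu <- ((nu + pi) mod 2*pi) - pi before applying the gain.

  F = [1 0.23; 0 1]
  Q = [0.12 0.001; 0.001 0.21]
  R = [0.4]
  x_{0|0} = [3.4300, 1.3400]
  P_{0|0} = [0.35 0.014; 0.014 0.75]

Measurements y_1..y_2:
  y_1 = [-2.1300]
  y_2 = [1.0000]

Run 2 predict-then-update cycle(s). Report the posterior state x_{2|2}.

x_post = [3.9624, 0.7380]

step 1: x^-=[3.7382, 1.3400]  P^-=[0.5161 0.1875; 0.1875 0.9600]  H_jac=[-0.0850 0.2370]  S=[0.4501]  K=[0.0013; 0.4702]  nu=[-2.4742]  x^+=[3.7350, 0.1767]  P^+=[0.5161 0.1872; 0.1872 0.8605]
step 2: x^-=[3.7756, 0.1767]  P^-=[0.7678 0.3861; 0.3861 1.0705]  H_jac=[-0.0124 0.2643]  S=[0.4724]  K=[0.1959; 0.5888]  nu=[0.9532]  x^+=[3.9624, 0.7380]  P^+=[0.7496 0.3316; 0.3316 0.9067]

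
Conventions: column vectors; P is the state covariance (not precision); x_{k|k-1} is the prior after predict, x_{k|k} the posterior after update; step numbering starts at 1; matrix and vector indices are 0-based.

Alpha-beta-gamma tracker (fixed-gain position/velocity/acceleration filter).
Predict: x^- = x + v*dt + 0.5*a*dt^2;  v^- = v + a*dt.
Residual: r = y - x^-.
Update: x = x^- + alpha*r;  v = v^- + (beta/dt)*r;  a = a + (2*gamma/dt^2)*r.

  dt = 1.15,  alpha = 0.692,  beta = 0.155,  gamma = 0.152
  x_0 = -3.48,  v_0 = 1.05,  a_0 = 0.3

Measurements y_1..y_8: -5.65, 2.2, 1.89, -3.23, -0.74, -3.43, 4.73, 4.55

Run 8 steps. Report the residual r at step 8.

resid = 5.6646

step 1: x_pred=-2.0741  r=-3.5759  x^+=-4.5486  v^+=0.9130  a^+=-0.5220
step 2: x_pred=-3.8438  r=6.0438  x^+=0.3385  v^+=1.1274  a^+=0.8673
step 3: x_pred=2.2085  r=-0.3185  x^+=1.9881  v^+=2.0818  a^+=0.7941
step 4: x_pred=4.9073  r=-8.1373  x^+=-0.7237  v^+=1.8983  a^+=-1.0764
step 5: x_pred=0.7475  r=-1.4875  x^+=-0.2818  v^+=0.4599  a^+=-1.4183
step 6: x_pred=-0.6908  r=-2.7392  x^+=-2.5863  v^+=-1.5404  a^+=-2.0480
step 7: x_pred=-5.7120  r=10.4420  x^+=1.5139  v^+=-2.4882  a^+=0.3523
step 8: x_pred=-1.1146  r=5.6646  x^+=2.8053  v^+=-1.3195  a^+=1.6544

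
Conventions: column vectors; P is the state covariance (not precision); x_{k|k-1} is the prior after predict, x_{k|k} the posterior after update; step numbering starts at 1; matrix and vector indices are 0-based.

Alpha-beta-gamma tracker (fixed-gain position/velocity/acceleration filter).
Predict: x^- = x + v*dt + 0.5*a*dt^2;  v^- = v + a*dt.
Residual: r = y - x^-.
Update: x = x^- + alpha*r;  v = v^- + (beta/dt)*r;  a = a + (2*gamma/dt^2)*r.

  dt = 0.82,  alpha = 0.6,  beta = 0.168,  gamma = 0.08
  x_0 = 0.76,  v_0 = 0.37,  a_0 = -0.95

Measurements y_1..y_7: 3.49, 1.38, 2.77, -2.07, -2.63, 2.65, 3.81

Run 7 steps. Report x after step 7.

x_post = 1.5824

step 1: x_pred=0.7440  r=2.7460  x^+=2.3916  v^+=0.1536  a^+=-0.2966
step 2: x_pred=2.4178  r=-1.0378  x^+=1.7951  v^+=-0.3022  a^+=-0.5435
step 3: x_pred=1.3646  r=1.4054  x^+=2.2078  v^+=-0.4600  a^+=-0.2091
step 4: x_pred=1.7603  r=-3.8303  x^+=-0.5379  v^+=-1.4162  a^+=-1.1206
step 5: x_pred=-2.0759  r=-0.5541  x^+=-2.4084  v^+=-2.4486  a^+=-1.2524
step 6: x_pred=-4.8373  r=7.4873  x^+=-0.3449  v^+=-1.9416  a^+=0.5292
step 7: x_pred=-1.7591  r=5.5691  x^+=1.5824  v^+=-0.3666  a^+=1.8544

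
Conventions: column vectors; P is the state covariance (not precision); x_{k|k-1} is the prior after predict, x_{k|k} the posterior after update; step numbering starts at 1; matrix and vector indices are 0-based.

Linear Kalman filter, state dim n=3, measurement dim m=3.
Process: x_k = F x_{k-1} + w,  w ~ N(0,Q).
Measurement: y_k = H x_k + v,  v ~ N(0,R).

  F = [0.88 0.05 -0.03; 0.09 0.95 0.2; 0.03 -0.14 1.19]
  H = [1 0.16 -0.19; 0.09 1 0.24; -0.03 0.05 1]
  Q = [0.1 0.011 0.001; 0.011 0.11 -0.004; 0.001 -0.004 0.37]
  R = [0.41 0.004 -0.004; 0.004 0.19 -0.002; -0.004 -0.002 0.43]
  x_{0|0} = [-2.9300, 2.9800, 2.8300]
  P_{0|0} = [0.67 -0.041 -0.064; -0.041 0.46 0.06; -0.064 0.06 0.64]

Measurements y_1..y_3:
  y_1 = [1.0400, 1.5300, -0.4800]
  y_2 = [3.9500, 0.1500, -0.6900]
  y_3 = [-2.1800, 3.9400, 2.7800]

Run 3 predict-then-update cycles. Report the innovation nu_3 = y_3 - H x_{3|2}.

innov = [-3.6926, 3.2703, 4.3025]

step 1: x^-=[-2.5143, 3.1333, 2.8626]  P^-=[0.6202 0.0354 -0.0655; 0.0354 0.5697 0.1472; -0.0655 0.1472 1.2617]  S=[1.1176 0.0924 -0.2999; 0.0924 0.9116 0.4703; -0.2999 0.4703 1.7122]  K=[0.5867 -0.0057 0.0562; 0.0039 0.7151 -0.0937; -0.0783 0.1389 0.6905]  nu=[3.5969, -2.0640, -3.5747]  x^+=[-0.5933, 2.0064, -0.1738]  P^+=[0.2508 -0.0288 0.0308; -0.0288 0.1507 -0.0502; 0.0308 -0.0502 0.3004]
step 2: x^-=[-0.4166, 1.8179, -0.5056]  P^-=[0.2908 0.0183 0.0284; 0.0183 0.2372 -0.0041; 0.0284 -0.0041 0.8177]  S=[0.7317 0.0563 -0.1374; 0.0563 0.4792 0.2030; -0.1374 0.2030 1.2464]  K=[0.4016 0.0365 0.0548; 0.0228 0.5265 -0.0775; -0.0690 0.1503 0.6231]  nu=[3.9797, -1.5091, -0.2878]  x^+=[1.1105, 1.1365, -1.1863]  P^+=[0.1720 -0.0137 0.0277; -0.0137 0.1112 -0.0404; 0.0277 -0.0404 0.2708]
step 3: x^-=[1.0697, 0.9424, -1.5375]  P^-=[0.2312 0.0223 0.0232; 0.0223 0.2059 0.0045; 0.0232 0.0045 0.7713]  S=[0.6724 0.0497 -0.1308; 0.0497 0.4493 0.1987; -0.1308 0.1987 1.2010]  K=[0.3474 0.0505 0.0440; 0.0318 0.4907 -0.0660; -0.0769 0.1672 0.6058]  nu=[-3.6926, 3.2703, 4.3025]  x^+=[0.1411, 2.1458, 1.8997]  P^+=[0.1479 -0.0078 0.0222; -0.0078 0.1025 -0.0348; 0.0222 -0.0348 0.2629]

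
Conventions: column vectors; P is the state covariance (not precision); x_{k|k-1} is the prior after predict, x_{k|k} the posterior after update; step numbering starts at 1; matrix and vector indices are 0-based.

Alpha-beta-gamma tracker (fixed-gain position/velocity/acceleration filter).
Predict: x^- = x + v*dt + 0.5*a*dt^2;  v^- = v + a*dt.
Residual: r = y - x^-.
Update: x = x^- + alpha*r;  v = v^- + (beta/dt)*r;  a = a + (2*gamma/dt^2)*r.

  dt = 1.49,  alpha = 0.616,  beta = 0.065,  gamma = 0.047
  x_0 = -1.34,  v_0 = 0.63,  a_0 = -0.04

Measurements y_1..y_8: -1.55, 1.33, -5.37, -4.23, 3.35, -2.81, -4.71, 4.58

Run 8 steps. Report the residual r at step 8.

resid = 10.1594

step 1: x_pred=-0.4457  r=-1.1043  x^+=-1.1259  v^+=0.5222  a^+=-0.0868
step 2: x_pred=-0.4441  r=1.7741  x^+=0.6487  v^+=0.4704  a^+=-0.0116
step 3: x_pred=1.3366  r=-6.7066  x^+=-2.7947  v^+=0.1604  a^+=-0.2956
step 4: x_pred=-2.8837  r=-1.3463  x^+=-3.7130  v^+=-0.3387  a^+=-0.3526
step 5: x_pred=-4.6092  r=7.9592  x^+=0.2937  v^+=-0.5169  a^+=-0.0156
step 6: x_pred=-0.4938  r=-2.3162  x^+=-1.9206  v^+=-0.6412  a^+=-0.1137
step 7: x_pred=-3.0022  r=-1.7078  x^+=-4.0542  v^+=-0.8851  a^+=-0.1860
step 8: x_pred=-5.5794  r=10.1594  x^+=0.6788  v^+=-0.7190  a^+=0.2442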